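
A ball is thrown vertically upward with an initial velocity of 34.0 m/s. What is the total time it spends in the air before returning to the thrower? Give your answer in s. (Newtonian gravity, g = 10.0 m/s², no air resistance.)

t_total = 2 × v₀ / g = 2 × 34.0 / 10.0 = 6.8 s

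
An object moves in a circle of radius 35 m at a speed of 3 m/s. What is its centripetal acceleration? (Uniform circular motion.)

a_c = v²/r = 3²/35 = 9/35 = 0.26 m/s²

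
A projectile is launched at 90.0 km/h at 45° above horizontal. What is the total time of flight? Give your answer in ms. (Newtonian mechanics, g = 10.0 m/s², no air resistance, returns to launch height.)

v₀ = 90.0 km/h × 0.2777777777777778 = 25.0 m/s
T = 2 × v₀ × sin(θ) / g = 2 × 25.0 × sin(45°) / 10.0 = 2 × 25.0 × 0.707107 / 10.0 = 3.53554 s
T = 3.53554 s / 0.001 = 3536 ms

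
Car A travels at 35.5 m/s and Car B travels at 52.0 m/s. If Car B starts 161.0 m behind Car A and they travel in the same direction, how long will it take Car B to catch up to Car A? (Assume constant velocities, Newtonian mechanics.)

Relative speed: v_rel = 52.0 - 35.5 = 16.5 m/s
Time to catch: t = d₀/v_rel = 161.0/16.5 = 9.76 s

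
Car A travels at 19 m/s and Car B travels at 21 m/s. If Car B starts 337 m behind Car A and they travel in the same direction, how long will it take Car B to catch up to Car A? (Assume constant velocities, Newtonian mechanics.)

Relative speed: v_rel = 21 - 19 = 2 m/s
Time to catch: t = d₀/v_rel = 337/2 = 168.5 s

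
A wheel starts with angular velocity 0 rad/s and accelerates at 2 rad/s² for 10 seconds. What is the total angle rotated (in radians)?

θ = ω₀t + ½αt² = 0×10 + ½×2×10² = 100.0 rad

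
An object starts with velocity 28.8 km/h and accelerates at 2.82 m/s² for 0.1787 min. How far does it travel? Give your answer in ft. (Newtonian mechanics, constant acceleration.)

v₀ = 28.8 km/h × 0.2777777777777778 = 8.0 m/s
t = 0.1787 min × 60.0 = 10.722 s
d = v₀ × t + ½ × a × t² = 8.0 × 10.722 + 0.5 × 2.82 × 10.722² = 247.871 m
d = 247.871 m / 0.3048 = 813.2 ft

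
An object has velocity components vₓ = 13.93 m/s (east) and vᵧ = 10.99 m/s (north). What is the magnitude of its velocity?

|v| = √(vₓ² + vᵧ²) = √(13.93² + 10.99²) = √(314.825) = 17.74 m/s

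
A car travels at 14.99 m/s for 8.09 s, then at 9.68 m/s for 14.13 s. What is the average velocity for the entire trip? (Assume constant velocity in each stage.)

d₁ = v₁t₁ = 14.99 × 8.09 = 121.2691 m
d₂ = v₂t₂ = 9.68 × 14.13 = 136.7784 m
d_total = 258.0475 m, t_total = 22.22 s
v_avg = d_total/t_total = 258.0475/22.22 = 11.61 m/s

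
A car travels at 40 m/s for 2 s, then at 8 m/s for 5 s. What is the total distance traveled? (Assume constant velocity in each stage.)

d₁ = v₁t₁ = 40 × 2 = 80 m
d₂ = v₂t₂ = 8 × 5 = 40 m
d_total = 80 + 40 = 120 m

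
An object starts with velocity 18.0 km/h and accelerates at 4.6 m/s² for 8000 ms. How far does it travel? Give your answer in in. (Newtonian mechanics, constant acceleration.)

v₀ = 18.0 km/h × 0.2777777777777778 = 5.0 m/s
t = 8000 ms × 0.001 = 8.0 s
d = v₀ × t + ½ × a × t² = 5.0 × 8.0 + 0.5 × 4.6 × 8.0² = 187.2 m
d = 187.2 m / 0.0254 = 7370 in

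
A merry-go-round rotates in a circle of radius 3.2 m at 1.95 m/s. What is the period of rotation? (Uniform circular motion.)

T = 2πr/v = 2π×3.2/1.95 = 10.31 s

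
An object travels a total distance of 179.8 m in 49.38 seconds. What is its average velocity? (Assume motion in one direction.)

v_avg = Δd / Δt = 179.8 / 49.38 = 3.64 m/s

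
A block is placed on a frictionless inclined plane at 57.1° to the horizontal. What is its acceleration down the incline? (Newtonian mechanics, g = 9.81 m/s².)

a = g sin(θ) = 9.81 × sin(57.1°) = 9.81 × 0.8396 = 8.24 m/s²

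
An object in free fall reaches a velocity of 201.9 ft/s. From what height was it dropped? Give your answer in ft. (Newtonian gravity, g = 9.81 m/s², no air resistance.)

v = 201.9 ft/s × 0.3048 = 61.5391 m/s
h = v² / (2g) = 61.5391² / (2 × 9.81) = 193.02 m
h = 193.02 m / 0.3048 = 633.3 ft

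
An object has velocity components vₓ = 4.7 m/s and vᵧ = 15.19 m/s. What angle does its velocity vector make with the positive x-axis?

θ = arctan(vᵧ/vₓ) = arctan(15.19/4.7) = 72.81°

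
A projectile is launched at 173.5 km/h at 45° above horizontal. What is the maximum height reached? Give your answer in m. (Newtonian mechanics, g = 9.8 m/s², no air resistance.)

v₀ = 173.5 km/h × 0.2777777777777778 = 48.1944 m/s
H = v₀² × sin²(θ) / (2g) = 48.1944² × sin(45°)² / (2 × 9.8) = 2322.7 × 0.5 / 19.6 = 59.25 m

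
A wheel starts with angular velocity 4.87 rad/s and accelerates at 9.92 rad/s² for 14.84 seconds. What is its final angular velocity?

ω = ω₀ + αt = 4.87 + 9.92 × 14.84 = 152.08 rad/s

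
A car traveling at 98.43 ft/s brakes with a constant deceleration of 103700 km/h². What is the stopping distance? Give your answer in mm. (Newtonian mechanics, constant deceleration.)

v₀ = 98.43 ft/s × 0.3048 = 30.0015 m/s
a = 103700 km/h² × 7.716049382716049e-05 = 8.00154 m/s²
d = v₀² / (2a) = 30.0015² / (2 × 8.00154) = 900.09 / 16.0031 = 56.2447 m
d = 56.2447 m / 0.001 = 56240 mm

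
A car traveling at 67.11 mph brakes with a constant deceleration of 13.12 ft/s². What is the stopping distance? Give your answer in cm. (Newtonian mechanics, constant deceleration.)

v₀ = 67.11 mph × 0.44704 = 30.0009 m/s
a = 13.12 ft/s² × 0.3048 = 3.99898 m/s²
d = v₀² / (2a) = 30.0009² / (2 × 3.99898) = 900.054 / 7.99796 = 112.535 m
d = 112.535 m / 0.01 = 11250 cm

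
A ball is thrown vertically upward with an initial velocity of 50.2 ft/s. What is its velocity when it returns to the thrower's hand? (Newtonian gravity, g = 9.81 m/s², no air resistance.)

By conservation of energy (no air resistance), the ball returns to the throw height with the same speed as launch, but directed downward.
|v_ground| = v₀ = 50.2 ft/s
v_ground = 50.2 ft/s (downward)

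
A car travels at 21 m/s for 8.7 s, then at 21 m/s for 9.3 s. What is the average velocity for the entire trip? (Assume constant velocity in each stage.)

d₁ = v₁t₁ = 21 × 8.7 = 182.7 m
d₂ = v₂t₂ = 21 × 9.3 = 195.3 m
d_total = 378.0 m, t_total = 18.0 s
v_avg = d_total/t_total = 378.0/18.0 = 21.0 m/s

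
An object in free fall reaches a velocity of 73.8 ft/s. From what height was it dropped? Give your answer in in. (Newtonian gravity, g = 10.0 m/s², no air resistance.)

v = 73.8 ft/s × 0.3048 = 22.4942 m/s
h = v² / (2g) = 22.4942² / (2 × 10.0) = 25.2995 m
h = 25.2995 m / 0.0254 = 996.0 in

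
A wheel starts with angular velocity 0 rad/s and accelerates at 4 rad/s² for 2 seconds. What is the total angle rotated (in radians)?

θ = ω₀t + ½αt² = 0×2 + ½×4×2² = 8.0 rad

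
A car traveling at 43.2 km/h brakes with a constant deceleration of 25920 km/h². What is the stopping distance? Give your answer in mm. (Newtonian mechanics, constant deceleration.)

v₀ = 43.2 km/h × 0.2777777777777778 = 12.0 m/s
a = 25920 km/h² × 7.716049382716049e-05 = 2.0 m/s²
d = v₀² / (2a) = 12.0² / (2 × 2.0) = 144.0 / 4.0 = 36.0 m
d = 36.0 m / 0.001 = 36000 mm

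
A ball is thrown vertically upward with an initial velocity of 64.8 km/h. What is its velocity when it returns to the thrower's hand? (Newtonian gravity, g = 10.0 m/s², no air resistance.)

By conservation of energy (no air resistance), the ball returns to the throw height with the same speed as launch, but directed downward.
|v_ground| = v₀ = 64.8 km/h
v_ground = 64.8 km/h (downward)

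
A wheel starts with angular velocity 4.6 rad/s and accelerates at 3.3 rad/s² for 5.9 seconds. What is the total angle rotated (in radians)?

θ = ω₀t + ½αt² = 4.6×5.9 + ½×3.3×5.9² = 84.58 rad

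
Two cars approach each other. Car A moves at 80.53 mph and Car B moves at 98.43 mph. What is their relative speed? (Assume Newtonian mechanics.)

v_rel = v_A + v_B = 80.53 + 98.43 = 178.96 mph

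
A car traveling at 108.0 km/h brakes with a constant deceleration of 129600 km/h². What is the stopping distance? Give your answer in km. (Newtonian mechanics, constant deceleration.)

v₀ = 108.0 km/h × 0.2777777777777778 = 30.0 m/s
a = 129600 km/h² × 7.716049382716049e-05 = 10.0 m/s²
d = v₀² / (2a) = 30.0² / (2 × 10.0) = 900.0 / 20.0 = 45.0 m
d = 45.0 m / 1000.0 = 0.045 km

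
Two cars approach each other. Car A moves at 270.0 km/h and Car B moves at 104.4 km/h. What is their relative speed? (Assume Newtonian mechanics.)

v_rel = v_A + v_B = 270.0 + 104.4 = 374.4 km/h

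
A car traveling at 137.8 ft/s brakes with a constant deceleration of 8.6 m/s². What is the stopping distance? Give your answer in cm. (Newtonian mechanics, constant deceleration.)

v₀ = 137.8 ft/s × 0.3048 = 42.0014 m/s
d = v₀² / (2a) = 42.0014² / (2 × 8.6) = 1764.12 / 17.2 = 102.565 m
d = 102.565 m / 0.01 = 10260 cm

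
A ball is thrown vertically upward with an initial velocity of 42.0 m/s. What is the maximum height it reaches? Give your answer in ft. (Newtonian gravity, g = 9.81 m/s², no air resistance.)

h_max = v₀² / (2g) = 42.0² / (2 × 9.81) = 1764.0 / 19.62 = 89.9083 m
h_max = 89.9083 m / 0.3048 = 295.0 ft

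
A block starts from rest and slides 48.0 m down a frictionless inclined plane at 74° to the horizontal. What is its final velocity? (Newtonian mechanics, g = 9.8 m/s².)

a = g sin(θ) = 9.8 × sin(74°) = 9.4204 m/s²
v = √(2ad) = √(2 × 9.4204 × 48.0) = 30.07 m/s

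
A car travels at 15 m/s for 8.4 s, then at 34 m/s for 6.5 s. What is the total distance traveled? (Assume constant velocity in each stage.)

d₁ = v₁t₁ = 15 × 8.4 = 126.0 m
d₂ = v₂t₂ = 34 × 6.5 = 221.0 m
d_total = 126.0 + 221.0 = 347.0 m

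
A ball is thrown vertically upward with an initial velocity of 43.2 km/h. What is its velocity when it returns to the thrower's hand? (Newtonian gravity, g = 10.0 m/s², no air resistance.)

By conservation of energy (no air resistance), the ball returns to the throw height with the same speed as launch, but directed downward.
|v_ground| = v₀ = 43.2 km/h
v_ground = 43.2 km/h (downward)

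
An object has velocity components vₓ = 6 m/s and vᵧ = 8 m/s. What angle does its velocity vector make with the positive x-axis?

θ = arctan(vᵧ/vₓ) = arctan(8/6) = 53.13°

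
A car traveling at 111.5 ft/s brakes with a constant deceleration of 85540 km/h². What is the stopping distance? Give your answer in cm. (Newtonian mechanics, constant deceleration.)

v₀ = 111.5 ft/s × 0.3048 = 33.9852 m/s
a = 85540 km/h² × 7.716049382716049e-05 = 6.60031 m/s²
d = v₀² / (2a) = 33.9852² / (2 × 6.60031) = 1154.99 / 13.2006 = 87.4953 m
d = 87.4953 m / 0.01 = 8750 cm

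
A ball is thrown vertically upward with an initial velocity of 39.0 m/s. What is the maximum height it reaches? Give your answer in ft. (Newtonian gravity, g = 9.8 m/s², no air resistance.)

h_max = v₀² / (2g) = 39.0² / (2 × 9.8) = 1521.0 / 19.6 = 77.602 m
h_max = 77.602 m / 0.3048 = 254.6 ft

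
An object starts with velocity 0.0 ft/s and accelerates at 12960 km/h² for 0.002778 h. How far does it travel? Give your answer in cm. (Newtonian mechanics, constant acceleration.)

v₀ = 0.0 ft/s × 0.3048 = 0.0 m/s
a = 12960 km/h² × 7.716049382716049e-05 = 1.0 m/s²
t = 0.002778 h × 3600.0 = 10.0008 s
d = v₀ × t + ½ × a × t² = 0.0 × 10.0008 + 0.5 × 1.0 × 10.0008² = 50.008 m
d = 50.008 m / 0.01 = 5001 cm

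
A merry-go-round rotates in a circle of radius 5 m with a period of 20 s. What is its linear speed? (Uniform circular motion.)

v = 2πr/T = 2π×5/20 = 1.57 m/s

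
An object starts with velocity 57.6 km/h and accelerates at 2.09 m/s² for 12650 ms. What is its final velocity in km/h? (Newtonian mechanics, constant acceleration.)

v₀ = 57.6 km/h × 0.2777777777777778 = 16.0 m/s
t = 12650 ms × 0.001 = 12.65 s
v = v₀ + a × t = 16.0 + 2.09 × 12.65 = 42.4385 m/s
v = 42.4385 m/s / 0.2777777777777778 = 152.8 km/h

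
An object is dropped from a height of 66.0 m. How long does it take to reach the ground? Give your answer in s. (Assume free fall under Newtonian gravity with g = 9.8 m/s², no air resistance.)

t = √(2h/g) = √(2 × 66.0 / 9.8) = 3.67 s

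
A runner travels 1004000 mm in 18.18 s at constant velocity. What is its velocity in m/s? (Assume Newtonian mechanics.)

d = 1004000 mm × 0.001 = 1004.0 m
v = d / t = 1004.0 / 18.18 = 55.23 m/s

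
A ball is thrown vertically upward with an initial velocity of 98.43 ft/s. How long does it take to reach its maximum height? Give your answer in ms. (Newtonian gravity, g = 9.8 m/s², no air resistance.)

v₀ = 98.43 ft/s × 0.3048 = 30.0015 m/s
t_up = v₀ / g = 30.0015 / 9.8 = 3.06138 s
t_up = 3.06138 s / 0.001 = 3061 ms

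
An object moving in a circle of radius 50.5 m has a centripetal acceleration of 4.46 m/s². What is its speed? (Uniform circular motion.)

v = √(a_c × r) = √(4.46 × 50.5) = 15.01 m/s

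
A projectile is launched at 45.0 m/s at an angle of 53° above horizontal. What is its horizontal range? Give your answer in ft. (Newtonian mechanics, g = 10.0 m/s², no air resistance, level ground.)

R = v₀² × sin(2θ) / g = 45.0² × sin(2 × 53°) / 10.0 = 2025.0 × 0.961262 / 10.0 = 194.656 m
R = 194.656 m / 0.3048 = 638.6 ft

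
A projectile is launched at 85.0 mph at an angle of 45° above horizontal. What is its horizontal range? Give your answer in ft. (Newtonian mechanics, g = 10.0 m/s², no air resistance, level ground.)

v₀ = 85.0 mph × 0.44704 = 37.9984 m/s
R = v₀² × sin(2θ) / g = 37.9984² × sin(2 × 45°) / 10.0 = 1443.88 × 1.0 / 10.0 = 144.388 m
R = 144.388 m / 0.3048 = 473.7 ft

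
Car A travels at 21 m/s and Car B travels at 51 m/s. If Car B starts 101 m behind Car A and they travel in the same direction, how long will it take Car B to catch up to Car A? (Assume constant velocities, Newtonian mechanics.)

Relative speed: v_rel = 51 - 21 = 30 m/s
Time to catch: t = d₀/v_rel = 101/30 = 3.37 s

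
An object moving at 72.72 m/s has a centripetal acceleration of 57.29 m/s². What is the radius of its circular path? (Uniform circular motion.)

r = v²/a_c = 72.72²/57.29 = 92.31 m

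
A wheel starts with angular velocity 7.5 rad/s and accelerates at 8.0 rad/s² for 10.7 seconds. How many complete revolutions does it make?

θ = ω₀t + ½αt² = 7.5×10.7 + ½×8.0×10.7² = 538.21 rad
Total revolutions = θ/(2π) = 538.21/(2π) = 85.66
Complete revolutions = ⌊85.66⌋ = 85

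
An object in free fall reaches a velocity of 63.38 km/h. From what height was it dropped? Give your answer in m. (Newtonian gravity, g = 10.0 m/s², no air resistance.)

v = 63.38 km/h × 0.2777777777777778 = 17.6056 m/s
h = v² / (2g) = 17.6056² / (2 × 10.0) = 15.5 m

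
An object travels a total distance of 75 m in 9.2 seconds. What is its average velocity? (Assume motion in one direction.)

v_avg = Δd / Δt = 75 / 9.2 = 8.15 m/s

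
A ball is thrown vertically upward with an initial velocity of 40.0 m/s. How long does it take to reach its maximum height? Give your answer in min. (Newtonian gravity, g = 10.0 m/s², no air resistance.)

t_up = v₀ / g = 40.0 / 10.0 = 4.0 s
t_up = 4.0 s / 60.0 = 0.06667 min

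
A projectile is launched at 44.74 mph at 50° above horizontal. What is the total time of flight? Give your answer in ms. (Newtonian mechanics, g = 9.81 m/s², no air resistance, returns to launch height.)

v₀ = 44.74 mph × 0.44704 = 20.0006 m/s
T = 2 × v₀ × sin(θ) / g = 2 × 20.0006 × sin(50°) / 9.81 = 2 × 20.0006 × 0.766044 / 9.81 = 3.12362 s
T = 3.12362 s / 0.001 = 3124 ms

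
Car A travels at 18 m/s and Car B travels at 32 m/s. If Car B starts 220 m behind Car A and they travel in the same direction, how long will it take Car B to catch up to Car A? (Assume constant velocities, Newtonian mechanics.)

Relative speed: v_rel = 32 - 18 = 14 m/s
Time to catch: t = d₀/v_rel = 220/14 = 15.71 s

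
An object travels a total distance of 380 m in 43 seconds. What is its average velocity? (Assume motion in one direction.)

v_avg = Δd / Δt = 380 / 43 = 8.84 m/s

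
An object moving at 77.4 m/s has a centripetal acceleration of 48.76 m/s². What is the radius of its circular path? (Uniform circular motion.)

r = v²/a_c = 77.4²/48.76 = 122.86 m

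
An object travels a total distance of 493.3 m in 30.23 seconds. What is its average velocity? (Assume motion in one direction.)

v_avg = Δd / Δt = 493.3 / 30.23 = 16.32 m/s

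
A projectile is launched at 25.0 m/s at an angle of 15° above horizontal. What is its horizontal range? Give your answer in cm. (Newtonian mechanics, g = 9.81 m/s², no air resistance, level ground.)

R = v₀² × sin(2θ) / g = 25.0² × sin(2 × 15°) / 9.81 = 625.0 × 0.5 / 9.81 = 31.8552 m
R = 31.8552 m / 0.01 = 3186 cm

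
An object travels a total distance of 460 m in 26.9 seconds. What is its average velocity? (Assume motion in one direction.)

v_avg = Δd / Δt = 460 / 26.9 = 17.1 m/s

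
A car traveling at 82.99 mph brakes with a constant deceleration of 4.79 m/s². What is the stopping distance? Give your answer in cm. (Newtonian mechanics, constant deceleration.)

v₀ = 82.99 mph × 0.44704 = 37.0998 m/s
d = v₀² / (2a) = 37.0998² / (2 × 4.79) = 1376.4 / 9.58 = 143.674 m
d = 143.674 m / 0.01 = 14370 cm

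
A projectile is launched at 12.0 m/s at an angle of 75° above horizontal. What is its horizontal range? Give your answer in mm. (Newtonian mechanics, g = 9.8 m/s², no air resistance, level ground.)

R = v₀² × sin(2θ) / g = 12.0² × sin(2 × 75°) / 9.8 = 144.0 × 0.5 / 9.8 = 7.34694 m
R = 7.34694 m / 0.001 = 7347 mm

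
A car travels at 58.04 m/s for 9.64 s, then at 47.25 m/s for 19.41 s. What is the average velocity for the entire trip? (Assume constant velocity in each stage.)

d₁ = v₁t₁ = 58.04 × 9.64 = 559.5056 m
d₂ = v₂t₂ = 47.25 × 19.41 = 917.1225 m
d_total = 1476.6281 m, t_total = 29.05 s
v_avg = d_total/t_total = 1476.6281/29.05 = 50.83 m/s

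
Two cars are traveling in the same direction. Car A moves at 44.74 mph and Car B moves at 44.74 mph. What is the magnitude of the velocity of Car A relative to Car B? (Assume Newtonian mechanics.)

v_rel = |v_A - v_B| = |44.74 - 44.74| = 0.0 mph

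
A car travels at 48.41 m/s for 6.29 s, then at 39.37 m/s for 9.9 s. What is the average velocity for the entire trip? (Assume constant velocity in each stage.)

d₁ = v₁t₁ = 48.41 × 6.29 = 304.4989 m
d₂ = v₂t₂ = 39.37 × 9.9 = 389.763 m
d_total = 694.2619 m, t_total = 16.19 s
v_avg = d_total/t_total = 694.2619/16.19 = 42.88 m/s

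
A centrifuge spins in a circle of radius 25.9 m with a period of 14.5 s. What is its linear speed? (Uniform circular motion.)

v = 2πr/T = 2π×25.9/14.5 = 11.22 m/s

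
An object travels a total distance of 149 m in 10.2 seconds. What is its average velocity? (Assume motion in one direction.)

v_avg = Δd / Δt = 149 / 10.2 = 14.61 m/s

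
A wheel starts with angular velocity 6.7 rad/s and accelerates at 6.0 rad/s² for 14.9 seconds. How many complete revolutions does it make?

θ = ω₀t + ½αt² = 6.7×14.9 + ½×6.0×14.9² = 765.86 rad
Total revolutions = θ/(2π) = 765.86/(2π) = 121.89
Complete revolutions = ⌊121.89⌋ = 121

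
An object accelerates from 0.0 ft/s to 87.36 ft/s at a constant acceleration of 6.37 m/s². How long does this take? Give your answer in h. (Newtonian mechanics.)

v₀ = 0.0 ft/s × 0.3048 = 0.0 m/s
v = 87.36 ft/s × 0.3048 = 26.6273 m/s
t = (v - v₀) / a = (26.6273 - 0.0) / 6.37 = 4.18011 s
t = 4.18011 s / 3600.0 = 0.001161 h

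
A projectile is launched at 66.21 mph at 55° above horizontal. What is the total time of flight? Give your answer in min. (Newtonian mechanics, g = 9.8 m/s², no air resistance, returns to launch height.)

v₀ = 66.21 mph × 0.44704 = 29.5985 m/s
T = 2 × v₀ × sin(θ) / g = 2 × 29.5985 × sin(55°) / 9.8 = 2 × 29.5985 × 0.819152 / 9.8 = 4.9481 s
T = 4.9481 s / 60.0 = 0.08247 min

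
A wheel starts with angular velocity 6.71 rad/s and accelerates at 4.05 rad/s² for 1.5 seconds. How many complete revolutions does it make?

θ = ω₀t + ½αt² = 6.71×1.5 + ½×4.05×1.5² = 14.62125 rad
Total revolutions = θ/(2π) = 14.62125/(2π) = 2.33
Complete revolutions = ⌊2.33⌋ = 2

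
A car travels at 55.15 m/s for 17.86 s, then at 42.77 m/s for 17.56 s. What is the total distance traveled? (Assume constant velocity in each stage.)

d₁ = v₁t₁ = 55.15 × 17.86 = 984.979 m
d₂ = v₂t₂ = 42.77 × 17.56 = 751.0412 m
d_total = 984.979 + 751.0412 = 1736.02 m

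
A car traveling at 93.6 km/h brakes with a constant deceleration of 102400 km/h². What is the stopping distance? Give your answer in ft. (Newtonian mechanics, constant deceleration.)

v₀ = 93.6 km/h × 0.2777777777777778 = 26.0 m/s
a = 102400 km/h² × 7.716049382716049e-05 = 7.90123 m/s²
d = v₀² / (2a) = 26.0² / (2 × 7.90123) = 676.0 / 15.8025 = 42.778 m
d = 42.778 m / 0.3048 = 140.3 ft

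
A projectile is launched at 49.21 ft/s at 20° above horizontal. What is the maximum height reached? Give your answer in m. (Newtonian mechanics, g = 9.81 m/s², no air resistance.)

v₀ = 49.21 ft/s × 0.3048 = 14.9992 m/s
H = v₀² × sin²(θ) / (2g) = 14.9992² × sin(20°)² / (2 × 9.81) = 224.976 × 0.116978 / 19.62 = 1.341 m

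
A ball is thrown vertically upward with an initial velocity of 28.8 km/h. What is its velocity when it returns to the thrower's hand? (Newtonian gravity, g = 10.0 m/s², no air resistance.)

By conservation of energy (no air resistance), the ball returns to the throw height with the same speed as launch, but directed downward.
|v_ground| = v₀ = 28.8 km/h
v_ground = 28.8 km/h (downward)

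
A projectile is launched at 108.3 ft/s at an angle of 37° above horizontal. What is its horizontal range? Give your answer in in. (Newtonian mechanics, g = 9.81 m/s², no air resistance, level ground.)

v₀ = 108.3 ft/s × 0.3048 = 33.0098 m/s
R = v₀² × sin(2θ) / g = 33.0098² × sin(2 × 37°) / 9.81 = 1089.65 × 0.961262 / 9.81 = 106.773 m
R = 106.773 m / 0.0254 = 4204 in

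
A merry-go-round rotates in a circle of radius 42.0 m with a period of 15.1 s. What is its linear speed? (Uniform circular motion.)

v = 2πr/T = 2π×42.0/15.1 = 17.48 m/s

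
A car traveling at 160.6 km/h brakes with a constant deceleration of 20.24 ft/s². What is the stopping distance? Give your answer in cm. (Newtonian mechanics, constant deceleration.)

v₀ = 160.6 km/h × 0.2777777777777778 = 44.6111 m/s
a = 20.24 ft/s² × 0.3048 = 6.16915 m/s²
d = v₀² / (2a) = 44.6111² / (2 × 6.16915) = 1990.15 / 12.3383 = 161.299 m
d = 161.299 m / 0.01 = 16130 cm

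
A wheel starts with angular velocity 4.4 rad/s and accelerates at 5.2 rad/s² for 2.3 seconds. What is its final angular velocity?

ω = ω₀ + αt = 4.4 + 5.2 × 2.3 = 16.36 rad/s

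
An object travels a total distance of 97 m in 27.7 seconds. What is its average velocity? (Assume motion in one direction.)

v_avg = Δd / Δt = 97 / 27.7 = 3.5 m/s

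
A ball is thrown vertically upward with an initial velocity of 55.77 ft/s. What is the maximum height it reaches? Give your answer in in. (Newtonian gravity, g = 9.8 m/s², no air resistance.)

v₀ = 55.77 ft/s × 0.3048 = 16.9987 m/s
h_max = v₀² / (2g) = 16.9987² / (2 × 9.8) = 288.956 / 19.6 = 14.7427 m
h_max = 14.7427 m / 0.0254 = 580.4 in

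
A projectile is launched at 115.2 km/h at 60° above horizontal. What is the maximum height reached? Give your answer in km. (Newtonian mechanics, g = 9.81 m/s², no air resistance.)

v₀ = 115.2 km/h × 0.2777777777777778 = 32.0 m/s
H = v₀² × sin²(θ) / (2g) = 32.0² × sin(60°)² / (2 × 9.81) = 1024.0 × 0.75 / 19.62 = 39.1437 m
H = 39.1437 m / 1000.0 = 0.03914 km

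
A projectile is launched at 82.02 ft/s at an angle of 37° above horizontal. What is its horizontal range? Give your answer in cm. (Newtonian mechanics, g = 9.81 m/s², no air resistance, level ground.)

v₀ = 82.02 ft/s × 0.3048 = 24.9997 m/s
R = v₀² × sin(2θ) / g = 24.9997² × sin(2 × 37°) / 9.81 = 624.985 × 0.961262 / 9.81 = 61.241 m
R = 61.241 m / 0.01 = 6124 cm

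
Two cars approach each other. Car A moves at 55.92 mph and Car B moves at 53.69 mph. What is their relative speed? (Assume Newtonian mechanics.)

v_rel = v_A + v_B = 55.92 + 53.69 = 109.61 mph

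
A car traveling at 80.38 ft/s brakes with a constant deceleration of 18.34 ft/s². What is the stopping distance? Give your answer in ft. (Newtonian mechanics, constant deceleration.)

v₀ = 80.38 ft/s × 0.3048 = 24.4998 m/s
a = 18.34 ft/s² × 0.3048 = 5.59003 m/s²
d = v₀² / (2a) = 24.4998² / (2 × 5.59003) = 600.24 / 11.1801 = 53.6882 m
d = 53.6882 m / 0.3048 = 176.1 ft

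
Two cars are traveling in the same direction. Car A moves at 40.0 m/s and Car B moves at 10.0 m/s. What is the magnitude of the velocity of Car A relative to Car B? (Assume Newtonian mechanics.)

v_rel = |v_A - v_B| = |40.0 - 10.0| = 30.0 m/s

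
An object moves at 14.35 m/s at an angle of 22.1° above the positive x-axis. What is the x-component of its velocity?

vₓ = v cos(θ) = 14.35 × cos(22.1°) = 13.3 m/s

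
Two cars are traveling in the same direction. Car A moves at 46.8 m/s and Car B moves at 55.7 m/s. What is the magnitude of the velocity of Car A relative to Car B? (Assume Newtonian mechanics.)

v_rel = |v_A - v_B| = |46.8 - 55.7| = 8.9 m/s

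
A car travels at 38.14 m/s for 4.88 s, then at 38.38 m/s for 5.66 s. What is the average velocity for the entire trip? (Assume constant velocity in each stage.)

d₁ = v₁t₁ = 38.14 × 4.88 = 186.1232 m
d₂ = v₂t₂ = 38.38 × 5.66 = 217.2308 m
d_total = 403.354 m, t_total = 10.54 s
v_avg = d_total/t_total = 403.354/10.54 = 38.27 m/s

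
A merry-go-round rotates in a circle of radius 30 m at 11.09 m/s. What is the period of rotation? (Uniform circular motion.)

T = 2πr/v = 2π×30/11.09 = 17.0 s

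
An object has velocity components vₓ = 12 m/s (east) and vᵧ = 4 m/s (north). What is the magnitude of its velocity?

|v| = √(vₓ² + vᵧ²) = √(12² + 4²) = √(160) = 12.65 m/s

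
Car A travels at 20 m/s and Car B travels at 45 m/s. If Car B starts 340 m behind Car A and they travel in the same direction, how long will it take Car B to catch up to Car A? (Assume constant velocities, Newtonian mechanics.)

Relative speed: v_rel = 45 - 20 = 25 m/s
Time to catch: t = d₀/v_rel = 340/25 = 13.6 s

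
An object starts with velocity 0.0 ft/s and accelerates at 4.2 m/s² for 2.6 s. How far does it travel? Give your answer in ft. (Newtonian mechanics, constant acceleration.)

v₀ = 0.0 ft/s × 0.3048 = 0.0 m/s
d = v₀ × t + ½ × a × t² = 0.0 × 2.6 + 0.5 × 4.2 × 2.6² = 14.196 m
d = 14.196 m / 0.3048 = 46.57 ft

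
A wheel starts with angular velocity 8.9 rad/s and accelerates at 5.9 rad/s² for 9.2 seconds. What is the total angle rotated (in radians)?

θ = ω₀t + ½αt² = 8.9×9.2 + ½×5.9×9.2² = 331.57 rad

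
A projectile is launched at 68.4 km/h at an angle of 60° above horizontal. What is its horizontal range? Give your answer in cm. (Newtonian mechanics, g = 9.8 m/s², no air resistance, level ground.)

v₀ = 68.4 km/h × 0.2777777777777778 = 19.0 m/s
R = v₀² × sin(2θ) / g = 19.0² × sin(2 × 60°) / 9.8 = 361.0 × 0.866025 / 9.8 = 31.9015 m
R = 31.9015 m / 0.01 = 3190 cm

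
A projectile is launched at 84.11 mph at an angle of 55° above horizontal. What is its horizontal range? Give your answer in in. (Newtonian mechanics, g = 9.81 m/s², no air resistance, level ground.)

v₀ = 84.11 mph × 0.44704 = 37.6005 m/s
R = v₀² × sin(2θ) / g = 37.6005² × sin(2 × 55°) / 9.81 = 1413.8 × 0.939693 / 9.81 = 135.427 m
R = 135.427 m / 0.0254 = 5332 in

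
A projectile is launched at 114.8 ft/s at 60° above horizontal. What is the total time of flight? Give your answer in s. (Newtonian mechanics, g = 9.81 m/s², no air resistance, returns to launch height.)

v₀ = 114.8 ft/s × 0.3048 = 34.991 m/s
T = 2 × v₀ × sin(θ) / g = 2 × 34.991 × sin(60°) / 9.81 = 2 × 34.991 × 0.866025 / 9.81 = 6.178 s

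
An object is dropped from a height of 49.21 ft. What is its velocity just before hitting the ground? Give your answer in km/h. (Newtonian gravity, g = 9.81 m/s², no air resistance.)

h = 49.21 ft × 0.3048 = 14.9992 m
v = √(2gh) = √(2 × 9.81 × 14.9992) = 17.1547 m/s
v = 17.1547 m/s / 0.2777777777777778 = 61.76 km/h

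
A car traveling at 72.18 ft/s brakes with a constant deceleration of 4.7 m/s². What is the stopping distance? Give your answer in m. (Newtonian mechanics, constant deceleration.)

v₀ = 72.18 ft/s × 0.3048 = 22.0005 m/s
d = v₀² / (2a) = 22.0005² / (2 × 4.7) = 484.022 / 9.4 = 51.49 m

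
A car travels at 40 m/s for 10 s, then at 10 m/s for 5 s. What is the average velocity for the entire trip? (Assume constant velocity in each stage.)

d₁ = v₁t₁ = 40 × 10 = 400 m
d₂ = v₂t₂ = 10 × 5 = 50 m
d_total = 450 m, t_total = 15 s
v_avg = d_total/t_total = 450/15 = 30.0 m/s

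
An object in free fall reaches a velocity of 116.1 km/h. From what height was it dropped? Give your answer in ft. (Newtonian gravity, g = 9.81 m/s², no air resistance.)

v = 116.1 km/h × 0.2777777777777778 = 32.25 m/s
h = v² / (2g) = 32.25² / (2 × 9.81) = 53.0103 m
h = 53.0103 m / 0.3048 = 173.9 ft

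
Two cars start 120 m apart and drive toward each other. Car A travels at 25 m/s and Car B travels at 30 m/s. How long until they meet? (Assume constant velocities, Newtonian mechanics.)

Combined speed: v_combined = 25 + 30 = 55 m/s
Time to meet: t = d/v_combined = 120/55 = 2.18 s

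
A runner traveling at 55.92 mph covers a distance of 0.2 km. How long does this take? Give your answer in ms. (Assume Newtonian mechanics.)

d = 0.2 km × 1000.0 = 200.0 m
v = 55.92 mph × 0.44704 = 24.9985 m/s
t = d / v = 200.0 / 24.9985 = 8.00048 s
t = 8.00048 s / 0.001 = 8000 ms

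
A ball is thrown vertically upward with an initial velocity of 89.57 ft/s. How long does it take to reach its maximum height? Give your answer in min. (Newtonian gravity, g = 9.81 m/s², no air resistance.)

v₀ = 89.57 ft/s × 0.3048 = 27.3009 m/s
t_up = v₀ / g = 27.3009 / 9.81 = 2.78297 s
t_up = 2.78297 s / 60.0 = 0.04638 min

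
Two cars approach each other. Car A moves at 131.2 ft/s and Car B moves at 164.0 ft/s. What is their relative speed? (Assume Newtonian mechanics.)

v_rel = v_A + v_B = 131.2 + 164.0 = 295.2 ft/s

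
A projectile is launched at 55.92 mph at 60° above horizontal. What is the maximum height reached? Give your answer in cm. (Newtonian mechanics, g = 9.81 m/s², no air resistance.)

v₀ = 55.92 mph × 0.44704 = 24.9985 m/s
H = v₀² × sin²(θ) / (2g) = 24.9985² × sin(60°)² / (2 × 9.81) = 624.925 × 0.75 / 19.62 = 23.8886 m
H = 23.8886 m / 0.01 = 2389 cm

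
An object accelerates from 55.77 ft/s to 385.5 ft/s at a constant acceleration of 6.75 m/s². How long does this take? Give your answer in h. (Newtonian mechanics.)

v₀ = 55.77 ft/s × 0.3048 = 16.9987 m/s
v = 385.5 ft/s × 0.3048 = 117.5 m/s
t = (v - v₀) / a = (117.5 - 16.9987) / 6.75 = 14.8891 s
t = 14.8891 s / 3600.0 = 0.004136 h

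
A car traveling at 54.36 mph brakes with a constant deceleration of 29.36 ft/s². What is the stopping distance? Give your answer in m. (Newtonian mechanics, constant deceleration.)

v₀ = 54.36 mph × 0.44704 = 24.3011 m/s
a = 29.36 ft/s² × 0.3048 = 8.94893 m/s²
d = v₀² / (2a) = 24.3011² / (2 × 8.94893) = 590.543 / 17.8979 = 33.0 m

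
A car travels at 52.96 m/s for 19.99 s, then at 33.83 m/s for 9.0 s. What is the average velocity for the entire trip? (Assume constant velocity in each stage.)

d₁ = v₁t₁ = 52.96 × 19.99 = 1058.6704 m
d₂ = v₂t₂ = 33.83 × 9.0 = 304.47 m
d_total = 1363.1404 m, t_total = 28.99 s
v_avg = d_total/t_total = 1363.1404/28.99 = 47.02 m/s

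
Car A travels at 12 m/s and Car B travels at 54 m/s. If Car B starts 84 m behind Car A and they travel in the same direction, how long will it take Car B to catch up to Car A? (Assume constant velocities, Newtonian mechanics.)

Relative speed: v_rel = 54 - 12 = 42 m/s
Time to catch: t = d₀/v_rel = 84/42 = 2.0 s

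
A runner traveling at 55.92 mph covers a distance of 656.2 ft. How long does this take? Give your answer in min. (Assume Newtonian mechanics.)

d = 656.2 ft × 0.3048 = 200.01 m
v = 55.92 mph × 0.44704 = 24.9985 m/s
t = d / v = 200.01 / 24.9985 = 8.00088 s
t = 8.00088 s / 60.0 = 0.1333 min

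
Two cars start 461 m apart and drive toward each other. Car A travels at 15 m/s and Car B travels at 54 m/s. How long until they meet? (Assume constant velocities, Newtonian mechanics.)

Combined speed: v_combined = 15 + 54 = 69 m/s
Time to meet: t = d/v_combined = 461/69 = 6.68 s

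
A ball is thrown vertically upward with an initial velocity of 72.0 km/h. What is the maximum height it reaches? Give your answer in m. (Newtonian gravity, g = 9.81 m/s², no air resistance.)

v₀ = 72.0 km/h × 0.2777777777777778 = 20.0 m/s
h_max = v₀² / (2g) = 20.0² / (2 × 9.81) = 400.0 / 19.62 = 20.39 m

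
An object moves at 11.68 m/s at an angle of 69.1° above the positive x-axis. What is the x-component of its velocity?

vₓ = v cos(θ) = 11.68 × cos(69.1°) = 4.17 m/s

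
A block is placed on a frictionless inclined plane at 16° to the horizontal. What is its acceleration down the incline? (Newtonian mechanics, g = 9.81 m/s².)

a = g sin(θ) = 9.81 × sin(16°) = 9.81 × 0.2756 = 2.7 m/s²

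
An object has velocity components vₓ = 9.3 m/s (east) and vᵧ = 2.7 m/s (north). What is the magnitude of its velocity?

|v| = √(vₓ² + vᵧ²) = √(9.3² + 2.7²) = √(93.78) = 9.68 m/s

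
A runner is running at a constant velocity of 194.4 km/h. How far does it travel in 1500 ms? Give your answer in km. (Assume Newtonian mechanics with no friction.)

v = 194.4 km/h × 0.2777777777777778 = 54.0 m/s
t = 1500 ms × 0.001 = 1.5 s
d = v × t = 54.0 × 1.5 = 81.0 m
d = 81.0 m / 1000.0 = 0.081 km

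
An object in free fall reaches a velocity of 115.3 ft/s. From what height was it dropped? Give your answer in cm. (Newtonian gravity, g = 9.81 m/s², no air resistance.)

v = 115.3 ft/s × 0.3048 = 35.1434 m/s
h = v² / (2g) = 35.1434² / (2 × 9.81) = 62.949 m
h = 62.949 m / 0.01 = 6295 cm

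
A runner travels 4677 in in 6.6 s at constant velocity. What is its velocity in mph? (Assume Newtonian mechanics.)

d = 4677 in × 0.0254 = 118.796 m
v = d / t = 118.796 / 6.6 = 17.9994 m/s
v = 17.9994 m/s / 0.44704 = 40.26 mph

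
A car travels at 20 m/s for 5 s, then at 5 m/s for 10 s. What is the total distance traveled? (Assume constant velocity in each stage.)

d₁ = v₁t₁ = 20 × 5 = 100 m
d₂ = v₂t₂ = 5 × 10 = 50 m
d_total = 100 + 50 = 150 m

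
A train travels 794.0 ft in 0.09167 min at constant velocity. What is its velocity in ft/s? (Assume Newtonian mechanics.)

d = 794.0 ft × 0.3048 = 242.011 m
t = 0.09167 min × 60.0 = 5.5002 s
v = d / t = 242.011 / 5.5002 = 44.0004 m/s
v = 44.0004 m/s / 0.3048 = 144.4 ft/s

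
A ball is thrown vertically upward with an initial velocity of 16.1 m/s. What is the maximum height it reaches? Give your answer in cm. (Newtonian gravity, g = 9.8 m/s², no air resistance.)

h_max = v₀² / (2g) = 16.1² / (2 × 9.8) = 259.21 / 19.6 = 13.225 m
h_max = 13.225 m / 0.01 = 1322 cm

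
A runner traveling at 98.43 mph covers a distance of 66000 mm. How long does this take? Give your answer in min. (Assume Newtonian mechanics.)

d = 66000 mm × 0.001 = 66.0 m
v = 98.43 mph × 0.44704 = 44.0021 m/s
t = d / v = 66.0 / 44.0021 = 1.49993 s
t = 1.49993 s / 60.0 = 0.025 min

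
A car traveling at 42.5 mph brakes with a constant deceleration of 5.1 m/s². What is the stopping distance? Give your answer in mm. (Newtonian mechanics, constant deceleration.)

v₀ = 42.5 mph × 0.44704 = 18.9992 m/s
d = v₀² / (2a) = 18.9992² / (2 × 5.1) = 360.97 / 10.2 = 35.3892 m
d = 35.3892 m / 0.001 = 35390 mm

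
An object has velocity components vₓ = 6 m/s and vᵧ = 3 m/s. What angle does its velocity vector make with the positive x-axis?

θ = arctan(vᵧ/vₓ) = arctan(3/6) = 26.57°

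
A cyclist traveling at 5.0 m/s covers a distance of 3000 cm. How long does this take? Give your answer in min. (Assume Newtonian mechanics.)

d = 3000 cm × 0.01 = 30.0 m
t = d / v = 30.0 / 5.0 = 6.0 s
t = 6.0 s / 60.0 = 0.1 min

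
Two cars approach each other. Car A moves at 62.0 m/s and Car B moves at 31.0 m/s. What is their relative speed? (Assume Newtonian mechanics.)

v_rel = v_A + v_B = 62.0 + 31.0 = 93.0 m/s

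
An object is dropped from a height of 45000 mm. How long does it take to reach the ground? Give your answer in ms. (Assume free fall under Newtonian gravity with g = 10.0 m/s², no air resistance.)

h = 45000 mm × 0.001 = 45.0 m
t = √(2h/g) = √(2 × 45.0 / 10.0) = 3.0 s
t = 3.0 s / 0.001 = 3000 ms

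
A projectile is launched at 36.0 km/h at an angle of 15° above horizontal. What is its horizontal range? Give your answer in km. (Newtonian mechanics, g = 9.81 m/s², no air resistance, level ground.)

v₀ = 36.0 km/h × 0.2777777777777778 = 10.0 m/s
R = v₀² × sin(2θ) / g = 10.0² × sin(2 × 15°) / 9.81 = 100.0 × 0.5 / 9.81 = 5.09684 m
R = 5.09684 m / 1000.0 = 0.005097 km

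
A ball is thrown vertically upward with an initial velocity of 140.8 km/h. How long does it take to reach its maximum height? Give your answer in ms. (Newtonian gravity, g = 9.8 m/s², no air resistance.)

v₀ = 140.8 km/h × 0.2777777777777778 = 39.1111 m/s
t_up = v₀ / g = 39.1111 / 9.8 = 3.99093 s
t_up = 3.99093 s / 0.001 = 3991 ms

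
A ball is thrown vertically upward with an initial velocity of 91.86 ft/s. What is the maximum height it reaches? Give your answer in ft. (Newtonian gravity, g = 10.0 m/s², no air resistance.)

v₀ = 91.86 ft/s × 0.3048 = 27.9989 m/s
h_max = v₀² / (2g) = 27.9989² / (2 × 10.0) = 783.938 / 20.0 = 39.1969 m
h_max = 39.1969 m / 0.3048 = 128.6 ft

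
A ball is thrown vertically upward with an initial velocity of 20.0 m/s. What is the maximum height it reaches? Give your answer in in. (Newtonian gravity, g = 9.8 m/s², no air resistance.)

h_max = v₀² / (2g) = 20.0² / (2 × 9.8) = 400.0 / 19.6 = 20.4082 m
h_max = 20.4082 m / 0.0254 = 803.5 in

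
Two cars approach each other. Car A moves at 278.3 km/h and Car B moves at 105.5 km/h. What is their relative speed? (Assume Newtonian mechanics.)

v_rel = v_A + v_B = 278.3 + 105.5 = 383.8 km/h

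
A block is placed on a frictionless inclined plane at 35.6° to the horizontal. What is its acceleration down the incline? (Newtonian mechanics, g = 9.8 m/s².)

a = g sin(θ) = 9.8 × sin(35.6°) = 9.8 × 0.5821 = 5.7 m/s²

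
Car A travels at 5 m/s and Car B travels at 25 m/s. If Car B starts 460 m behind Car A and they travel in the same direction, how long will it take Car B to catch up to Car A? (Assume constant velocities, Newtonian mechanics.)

Relative speed: v_rel = 25 - 5 = 20 m/s
Time to catch: t = d₀/v_rel = 460/20 = 23.0 s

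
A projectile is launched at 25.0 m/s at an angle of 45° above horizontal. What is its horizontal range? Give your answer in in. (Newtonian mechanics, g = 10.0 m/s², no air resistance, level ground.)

R = v₀² × sin(2θ) / g = 25.0² × sin(2 × 45°) / 10.0 = 625.0 × 1.0 / 10.0 = 62.5 m
R = 62.5 m / 0.0254 = 2461 in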